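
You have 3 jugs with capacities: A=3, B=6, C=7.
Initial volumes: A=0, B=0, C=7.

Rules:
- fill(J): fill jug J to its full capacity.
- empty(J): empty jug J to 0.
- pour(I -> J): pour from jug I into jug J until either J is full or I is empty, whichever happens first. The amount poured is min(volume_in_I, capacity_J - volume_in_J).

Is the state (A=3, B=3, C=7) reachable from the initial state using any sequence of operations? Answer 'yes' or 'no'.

Answer: yes

Derivation:
BFS from (A=0, B=0, C=7):
  1. fill(B) -> (A=0 B=6 C=7)
  2. pour(B -> A) -> (A=3 B=3 C=7)
Target reached → yes.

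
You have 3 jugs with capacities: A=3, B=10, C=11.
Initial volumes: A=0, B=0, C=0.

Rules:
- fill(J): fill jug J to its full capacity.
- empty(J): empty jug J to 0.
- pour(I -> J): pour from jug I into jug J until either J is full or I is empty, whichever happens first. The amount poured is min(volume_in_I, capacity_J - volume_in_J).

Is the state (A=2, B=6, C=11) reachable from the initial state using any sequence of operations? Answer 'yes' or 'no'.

Answer: yes

Derivation:
BFS from (A=0, B=0, C=0):
  1. fill(A) -> (A=3 B=0 C=0)
  2. fill(B) -> (A=3 B=10 C=0)
  3. pour(B -> C) -> (A=3 B=0 C=10)
  4. pour(A -> B) -> (A=0 B=3 C=10)
  5. fill(A) -> (A=3 B=3 C=10)
  6. pour(A -> B) -> (A=0 B=6 C=10)
  7. fill(A) -> (A=3 B=6 C=10)
  8. pour(A -> C) -> (A=2 B=6 C=11)
Target reached → yes.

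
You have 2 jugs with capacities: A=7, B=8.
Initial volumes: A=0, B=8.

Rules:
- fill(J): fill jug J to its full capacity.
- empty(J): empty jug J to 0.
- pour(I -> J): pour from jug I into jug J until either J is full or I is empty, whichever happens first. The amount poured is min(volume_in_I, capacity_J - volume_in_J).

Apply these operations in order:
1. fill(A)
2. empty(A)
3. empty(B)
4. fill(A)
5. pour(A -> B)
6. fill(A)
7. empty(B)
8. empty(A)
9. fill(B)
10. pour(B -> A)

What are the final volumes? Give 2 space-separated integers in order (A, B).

Step 1: fill(A) -> (A=7 B=8)
Step 2: empty(A) -> (A=0 B=8)
Step 3: empty(B) -> (A=0 B=0)
Step 4: fill(A) -> (A=7 B=0)
Step 5: pour(A -> B) -> (A=0 B=7)
Step 6: fill(A) -> (A=7 B=7)
Step 7: empty(B) -> (A=7 B=0)
Step 8: empty(A) -> (A=0 B=0)
Step 9: fill(B) -> (A=0 B=8)
Step 10: pour(B -> A) -> (A=7 B=1)

Answer: 7 1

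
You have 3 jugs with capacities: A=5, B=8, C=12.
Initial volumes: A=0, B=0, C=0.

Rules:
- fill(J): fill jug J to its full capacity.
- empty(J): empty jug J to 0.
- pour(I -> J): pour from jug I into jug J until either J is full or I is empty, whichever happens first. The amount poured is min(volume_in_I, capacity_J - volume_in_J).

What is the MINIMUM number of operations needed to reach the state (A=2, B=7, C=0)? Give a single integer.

BFS from (A=0, B=0, C=0). One shortest path:
  1. fill(A) -> (A=5 B=0 C=0)
  2. fill(C) -> (A=5 B=0 C=12)
  3. pour(A -> B) -> (A=0 B=5 C=12)
  4. pour(C -> A) -> (A=5 B=5 C=7)
  5. pour(A -> B) -> (A=2 B=8 C=7)
  6. empty(B) -> (A=2 B=0 C=7)
  7. pour(C -> B) -> (A=2 B=7 C=0)
Reached target in 7 moves.

Answer: 7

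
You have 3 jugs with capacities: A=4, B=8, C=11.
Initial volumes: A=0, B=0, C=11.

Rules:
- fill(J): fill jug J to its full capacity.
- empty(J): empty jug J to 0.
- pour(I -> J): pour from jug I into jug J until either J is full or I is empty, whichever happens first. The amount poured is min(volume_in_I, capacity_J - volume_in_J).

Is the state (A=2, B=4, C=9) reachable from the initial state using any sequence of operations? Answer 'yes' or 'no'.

BFS explored all 330 reachable states.
Reachable set includes: (0,0,0), (0,0,1), (0,0,2), (0,0,3), (0,0,4), (0,0,5), (0,0,6), (0,0,7), (0,0,8), (0,0,9), (0,0,10), (0,0,11) ...
Target (A=2, B=4, C=9) not in reachable set → no.

Answer: no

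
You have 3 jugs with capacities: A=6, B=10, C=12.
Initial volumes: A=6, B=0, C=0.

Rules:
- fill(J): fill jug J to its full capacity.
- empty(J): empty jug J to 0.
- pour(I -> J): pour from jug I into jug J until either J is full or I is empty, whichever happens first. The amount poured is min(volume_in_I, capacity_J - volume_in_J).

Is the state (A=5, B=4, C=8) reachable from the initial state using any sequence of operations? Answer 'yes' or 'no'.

BFS explored all 128 reachable states.
Reachable set includes: (0,0,0), (0,0,2), (0,0,4), (0,0,6), (0,0,8), (0,0,10), (0,0,12), (0,2,0), (0,2,2), (0,2,4), (0,2,6), (0,2,8) ...
Target (A=5, B=4, C=8) not in reachable set → no.

Answer: no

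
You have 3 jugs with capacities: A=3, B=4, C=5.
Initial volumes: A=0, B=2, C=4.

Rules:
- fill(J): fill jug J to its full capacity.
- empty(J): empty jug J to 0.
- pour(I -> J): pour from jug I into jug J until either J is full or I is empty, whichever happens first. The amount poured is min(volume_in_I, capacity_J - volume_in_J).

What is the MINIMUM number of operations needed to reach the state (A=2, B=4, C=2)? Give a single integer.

BFS from (A=0, B=2, C=4). One shortest path:
  1. fill(B) -> (A=0 B=4 C=4)
  2. pour(B -> A) -> (A=3 B=1 C=4)
  3. pour(A -> C) -> (A=2 B=1 C=5)
  4. pour(C -> B) -> (A=2 B=4 C=2)
Reached target in 4 moves.

Answer: 4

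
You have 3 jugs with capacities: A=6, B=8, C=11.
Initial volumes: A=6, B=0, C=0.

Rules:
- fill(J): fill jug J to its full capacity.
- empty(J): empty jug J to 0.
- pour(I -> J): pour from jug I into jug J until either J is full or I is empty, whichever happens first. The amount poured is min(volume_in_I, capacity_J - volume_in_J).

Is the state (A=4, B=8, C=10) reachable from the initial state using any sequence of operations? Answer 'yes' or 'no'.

Answer: yes

Derivation:
BFS from (A=6, B=0, C=0):
  1. fill(B) -> (A=6 B=8 C=0)
  2. pour(B -> C) -> (A=6 B=0 C=8)
  3. pour(A -> B) -> (A=0 B=6 C=8)
  4. pour(C -> A) -> (A=6 B=6 C=2)
  5. pour(A -> B) -> (A=4 B=8 C=2)
  6. pour(B -> C) -> (A=4 B=0 C=10)
  7. fill(B) -> (A=4 B=8 C=10)
Target reached → yes.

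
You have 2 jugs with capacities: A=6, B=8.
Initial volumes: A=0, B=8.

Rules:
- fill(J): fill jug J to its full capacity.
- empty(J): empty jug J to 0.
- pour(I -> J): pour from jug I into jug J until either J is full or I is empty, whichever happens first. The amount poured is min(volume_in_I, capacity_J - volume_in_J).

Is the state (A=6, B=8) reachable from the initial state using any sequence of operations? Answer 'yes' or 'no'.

Answer: yes

Derivation:
BFS from (A=0, B=8):
  1. fill(A) -> (A=6 B=8)
Target reached → yes.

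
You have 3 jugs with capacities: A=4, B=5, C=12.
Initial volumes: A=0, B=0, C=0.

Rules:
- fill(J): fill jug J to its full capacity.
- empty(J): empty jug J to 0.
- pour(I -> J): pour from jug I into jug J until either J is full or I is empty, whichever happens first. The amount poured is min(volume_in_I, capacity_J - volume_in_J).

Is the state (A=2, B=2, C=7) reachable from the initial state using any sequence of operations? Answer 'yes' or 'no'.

Answer: no

Derivation:
BFS explored all 258 reachable states.
Reachable set includes: (0,0,0), (0,0,1), (0,0,2), (0,0,3), (0,0,4), (0,0,5), (0,0,6), (0,0,7), (0,0,8), (0,0,9), (0,0,10), (0,0,11) ...
Target (A=2, B=2, C=7) not in reachable set → no.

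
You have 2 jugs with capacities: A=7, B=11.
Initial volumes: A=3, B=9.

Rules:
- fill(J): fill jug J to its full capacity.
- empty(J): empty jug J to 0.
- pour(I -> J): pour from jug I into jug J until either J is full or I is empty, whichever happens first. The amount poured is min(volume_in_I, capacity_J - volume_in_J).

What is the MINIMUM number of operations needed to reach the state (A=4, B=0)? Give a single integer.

Answer: 5

Derivation:
BFS from (A=3, B=9). One shortest path:
  1. empty(A) -> (A=0 B=9)
  2. fill(B) -> (A=0 B=11)
  3. pour(B -> A) -> (A=7 B=4)
  4. empty(A) -> (A=0 B=4)
  5. pour(B -> A) -> (A=4 B=0)
Reached target in 5 moves.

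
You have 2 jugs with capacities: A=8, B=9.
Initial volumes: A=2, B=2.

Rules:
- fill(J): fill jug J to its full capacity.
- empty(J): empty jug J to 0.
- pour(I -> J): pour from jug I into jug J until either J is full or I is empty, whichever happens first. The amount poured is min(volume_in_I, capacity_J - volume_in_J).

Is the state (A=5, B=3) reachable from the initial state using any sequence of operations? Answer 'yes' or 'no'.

BFS explored all 35 reachable states.
Reachable set includes: (0,0), (0,1), (0,2), (0,3), (0,4), (0,5), (0,6), (0,7), (0,8), (0,9), (1,0), (1,9) ...
Target (A=5, B=3) not in reachable set → no.

Answer: no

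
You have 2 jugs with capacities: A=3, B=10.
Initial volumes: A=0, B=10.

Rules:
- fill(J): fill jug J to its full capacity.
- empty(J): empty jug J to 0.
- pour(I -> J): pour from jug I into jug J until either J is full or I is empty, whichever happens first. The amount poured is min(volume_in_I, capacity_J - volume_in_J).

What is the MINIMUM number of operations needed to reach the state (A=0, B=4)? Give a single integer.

Answer: 4

Derivation:
BFS from (A=0, B=10). One shortest path:
  1. pour(B -> A) -> (A=3 B=7)
  2. empty(A) -> (A=0 B=7)
  3. pour(B -> A) -> (A=3 B=4)
  4. empty(A) -> (A=0 B=4)
Reached target in 4 moves.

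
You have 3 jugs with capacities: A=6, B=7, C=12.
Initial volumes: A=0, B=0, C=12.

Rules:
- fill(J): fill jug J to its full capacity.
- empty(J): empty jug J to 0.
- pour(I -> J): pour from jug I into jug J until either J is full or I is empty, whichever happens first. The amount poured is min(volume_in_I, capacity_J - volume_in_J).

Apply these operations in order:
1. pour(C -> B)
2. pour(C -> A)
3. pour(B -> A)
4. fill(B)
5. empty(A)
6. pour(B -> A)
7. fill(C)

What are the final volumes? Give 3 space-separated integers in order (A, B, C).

Answer: 6 1 12

Derivation:
Step 1: pour(C -> B) -> (A=0 B=7 C=5)
Step 2: pour(C -> A) -> (A=5 B=7 C=0)
Step 3: pour(B -> A) -> (A=6 B=6 C=0)
Step 4: fill(B) -> (A=6 B=7 C=0)
Step 5: empty(A) -> (A=0 B=7 C=0)
Step 6: pour(B -> A) -> (A=6 B=1 C=0)
Step 7: fill(C) -> (A=6 B=1 C=12)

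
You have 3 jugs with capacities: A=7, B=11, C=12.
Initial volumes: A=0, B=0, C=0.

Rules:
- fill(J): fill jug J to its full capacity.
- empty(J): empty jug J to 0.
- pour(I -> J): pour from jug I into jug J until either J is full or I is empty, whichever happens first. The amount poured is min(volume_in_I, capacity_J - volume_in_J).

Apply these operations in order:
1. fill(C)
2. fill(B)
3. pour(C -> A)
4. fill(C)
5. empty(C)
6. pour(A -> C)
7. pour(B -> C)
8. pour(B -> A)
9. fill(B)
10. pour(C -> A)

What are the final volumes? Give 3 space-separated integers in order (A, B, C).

Answer: 7 11 11

Derivation:
Step 1: fill(C) -> (A=0 B=0 C=12)
Step 2: fill(B) -> (A=0 B=11 C=12)
Step 3: pour(C -> A) -> (A=7 B=11 C=5)
Step 4: fill(C) -> (A=7 B=11 C=12)
Step 5: empty(C) -> (A=7 B=11 C=0)
Step 6: pour(A -> C) -> (A=0 B=11 C=7)
Step 7: pour(B -> C) -> (A=0 B=6 C=12)
Step 8: pour(B -> A) -> (A=6 B=0 C=12)
Step 9: fill(B) -> (A=6 B=11 C=12)
Step 10: pour(C -> A) -> (A=7 B=11 C=11)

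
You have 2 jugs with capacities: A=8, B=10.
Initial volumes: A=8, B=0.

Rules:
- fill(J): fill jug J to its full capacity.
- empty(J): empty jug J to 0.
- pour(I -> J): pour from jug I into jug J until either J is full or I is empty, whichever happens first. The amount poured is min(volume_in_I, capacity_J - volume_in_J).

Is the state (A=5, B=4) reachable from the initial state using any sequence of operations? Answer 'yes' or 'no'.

BFS explored all 18 reachable states.
Reachable set includes: (0,0), (0,2), (0,4), (0,6), (0,8), (0,10), (2,0), (2,10), (4,0), (4,10), (6,0), (6,10) ...
Target (A=5, B=4) not in reachable set → no.

Answer: no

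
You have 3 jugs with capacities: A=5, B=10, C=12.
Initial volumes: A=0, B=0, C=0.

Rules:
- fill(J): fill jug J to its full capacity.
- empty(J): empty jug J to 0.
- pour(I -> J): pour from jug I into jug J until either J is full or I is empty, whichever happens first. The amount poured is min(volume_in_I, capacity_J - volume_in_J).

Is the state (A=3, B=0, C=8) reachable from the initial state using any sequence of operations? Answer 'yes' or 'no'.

BFS from (A=0, B=0, C=0):
  1. fill(A) -> (A=5 B=0 C=0)
  2. fill(B) -> (A=5 B=10 C=0)
  3. pour(B -> C) -> (A=5 B=0 C=10)
  4. fill(B) -> (A=5 B=10 C=10)
  5. pour(A -> C) -> (A=3 B=10 C=12)
  6. empty(C) -> (A=3 B=10 C=0)
  7. pour(B -> C) -> (A=3 B=0 C=10)
  8. fill(B) -> (A=3 B=10 C=10)
  9. pour(B -> C) -> (A=3 B=8 C=12)
  10. empty(C) -> (A=3 B=8 C=0)
  11. pour(B -> C) -> (A=3 B=0 C=8)
Target reached → yes.

Answer: yes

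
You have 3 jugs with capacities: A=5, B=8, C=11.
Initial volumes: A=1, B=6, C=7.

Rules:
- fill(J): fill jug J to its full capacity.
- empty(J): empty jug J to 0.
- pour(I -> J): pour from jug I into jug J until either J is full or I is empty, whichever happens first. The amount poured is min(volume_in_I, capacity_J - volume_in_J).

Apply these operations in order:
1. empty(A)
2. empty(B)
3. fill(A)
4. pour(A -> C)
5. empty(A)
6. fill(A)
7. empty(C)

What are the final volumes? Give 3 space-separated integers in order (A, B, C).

Answer: 5 0 0

Derivation:
Step 1: empty(A) -> (A=0 B=6 C=7)
Step 2: empty(B) -> (A=0 B=0 C=7)
Step 3: fill(A) -> (A=5 B=0 C=7)
Step 4: pour(A -> C) -> (A=1 B=0 C=11)
Step 5: empty(A) -> (A=0 B=0 C=11)
Step 6: fill(A) -> (A=5 B=0 C=11)
Step 7: empty(C) -> (A=5 B=0 C=0)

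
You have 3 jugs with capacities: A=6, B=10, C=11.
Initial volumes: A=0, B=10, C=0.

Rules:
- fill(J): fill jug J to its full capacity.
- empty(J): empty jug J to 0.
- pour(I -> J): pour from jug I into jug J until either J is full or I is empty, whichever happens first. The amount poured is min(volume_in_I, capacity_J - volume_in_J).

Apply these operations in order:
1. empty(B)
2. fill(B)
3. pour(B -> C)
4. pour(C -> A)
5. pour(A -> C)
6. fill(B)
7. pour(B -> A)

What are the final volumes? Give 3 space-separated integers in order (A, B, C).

Step 1: empty(B) -> (A=0 B=0 C=0)
Step 2: fill(B) -> (A=0 B=10 C=0)
Step 3: pour(B -> C) -> (A=0 B=0 C=10)
Step 4: pour(C -> A) -> (A=6 B=0 C=4)
Step 5: pour(A -> C) -> (A=0 B=0 C=10)
Step 6: fill(B) -> (A=0 B=10 C=10)
Step 7: pour(B -> A) -> (A=6 B=4 C=10)

Answer: 6 4 10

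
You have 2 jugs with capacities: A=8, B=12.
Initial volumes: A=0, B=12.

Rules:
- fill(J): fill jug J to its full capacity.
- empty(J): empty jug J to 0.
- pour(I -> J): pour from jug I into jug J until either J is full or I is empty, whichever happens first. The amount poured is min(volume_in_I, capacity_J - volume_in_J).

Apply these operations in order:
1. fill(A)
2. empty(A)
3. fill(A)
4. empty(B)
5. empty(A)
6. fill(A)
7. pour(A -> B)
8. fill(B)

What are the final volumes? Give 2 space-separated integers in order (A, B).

Step 1: fill(A) -> (A=8 B=12)
Step 2: empty(A) -> (A=0 B=12)
Step 3: fill(A) -> (A=8 B=12)
Step 4: empty(B) -> (A=8 B=0)
Step 5: empty(A) -> (A=0 B=0)
Step 6: fill(A) -> (A=8 B=0)
Step 7: pour(A -> B) -> (A=0 B=8)
Step 8: fill(B) -> (A=0 B=12)

Answer: 0 12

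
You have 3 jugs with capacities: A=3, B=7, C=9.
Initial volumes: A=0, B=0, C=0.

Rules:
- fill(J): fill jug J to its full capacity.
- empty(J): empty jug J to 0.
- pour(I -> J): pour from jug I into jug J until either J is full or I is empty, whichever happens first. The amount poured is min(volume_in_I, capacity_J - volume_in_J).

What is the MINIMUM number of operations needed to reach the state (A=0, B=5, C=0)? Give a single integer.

BFS from (A=0, B=0, C=0). One shortest path:
  1. fill(B) -> (A=0 B=7 C=0)
  2. pour(B -> C) -> (A=0 B=0 C=7)
  3. fill(B) -> (A=0 B=7 C=7)
  4. pour(B -> C) -> (A=0 B=5 C=9)
  5. empty(C) -> (A=0 B=5 C=0)
Reached target in 5 moves.

Answer: 5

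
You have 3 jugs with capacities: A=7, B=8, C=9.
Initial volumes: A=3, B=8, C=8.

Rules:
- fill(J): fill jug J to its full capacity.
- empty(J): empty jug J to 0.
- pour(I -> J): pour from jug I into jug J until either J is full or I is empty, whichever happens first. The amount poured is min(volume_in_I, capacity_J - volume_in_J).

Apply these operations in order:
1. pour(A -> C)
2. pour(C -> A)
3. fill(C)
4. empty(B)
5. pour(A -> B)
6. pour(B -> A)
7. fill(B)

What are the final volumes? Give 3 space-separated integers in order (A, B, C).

Answer: 7 8 9

Derivation:
Step 1: pour(A -> C) -> (A=2 B=8 C=9)
Step 2: pour(C -> A) -> (A=7 B=8 C=4)
Step 3: fill(C) -> (A=7 B=8 C=9)
Step 4: empty(B) -> (A=7 B=0 C=9)
Step 5: pour(A -> B) -> (A=0 B=7 C=9)
Step 6: pour(B -> A) -> (A=7 B=0 C=9)
Step 7: fill(B) -> (A=7 B=8 C=9)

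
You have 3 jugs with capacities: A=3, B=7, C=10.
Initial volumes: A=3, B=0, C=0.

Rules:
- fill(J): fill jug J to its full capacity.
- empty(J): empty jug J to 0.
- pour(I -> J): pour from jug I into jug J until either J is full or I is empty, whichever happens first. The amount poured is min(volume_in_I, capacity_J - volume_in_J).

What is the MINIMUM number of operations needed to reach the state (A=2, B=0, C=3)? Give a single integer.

BFS from (A=3, B=0, C=0). One shortest path:
  1. pour(A -> B) -> (A=0 B=3 C=0)
  2. fill(A) -> (A=3 B=3 C=0)
  3. pour(A -> B) -> (A=0 B=6 C=0)
  4. fill(A) -> (A=3 B=6 C=0)
  5. pour(A -> C) -> (A=0 B=6 C=3)
  6. fill(A) -> (A=3 B=6 C=3)
  7. pour(A -> B) -> (A=2 B=7 C=3)
  8. empty(B) -> (A=2 B=0 C=3)
Reached target in 8 moves.

Answer: 8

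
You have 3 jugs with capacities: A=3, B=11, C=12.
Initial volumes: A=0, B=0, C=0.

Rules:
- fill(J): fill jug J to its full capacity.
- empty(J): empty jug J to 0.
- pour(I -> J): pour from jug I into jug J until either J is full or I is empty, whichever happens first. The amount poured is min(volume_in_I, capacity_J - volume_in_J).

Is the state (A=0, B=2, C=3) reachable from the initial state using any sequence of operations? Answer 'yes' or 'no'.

BFS from (A=0, B=0, C=0):
  1. fill(A) -> (A=3 B=0 C=0)
  2. fill(B) -> (A=3 B=11 C=0)
  3. pour(A -> C) -> (A=0 B=11 C=3)
  4. fill(A) -> (A=3 B=11 C=3)
  5. pour(B -> C) -> (A=3 B=2 C=12)
  6. empty(C) -> (A=3 B=2 C=0)
  7. pour(A -> C) -> (A=0 B=2 C=3)
Target reached → yes.

Answer: yes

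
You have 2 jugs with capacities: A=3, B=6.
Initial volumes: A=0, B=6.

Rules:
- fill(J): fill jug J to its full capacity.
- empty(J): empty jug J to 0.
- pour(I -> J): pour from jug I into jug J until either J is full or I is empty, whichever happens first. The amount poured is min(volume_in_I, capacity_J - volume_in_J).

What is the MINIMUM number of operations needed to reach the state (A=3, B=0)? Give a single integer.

BFS from (A=0, B=6). One shortest path:
  1. fill(A) -> (A=3 B=6)
  2. empty(B) -> (A=3 B=0)
Reached target in 2 moves.

Answer: 2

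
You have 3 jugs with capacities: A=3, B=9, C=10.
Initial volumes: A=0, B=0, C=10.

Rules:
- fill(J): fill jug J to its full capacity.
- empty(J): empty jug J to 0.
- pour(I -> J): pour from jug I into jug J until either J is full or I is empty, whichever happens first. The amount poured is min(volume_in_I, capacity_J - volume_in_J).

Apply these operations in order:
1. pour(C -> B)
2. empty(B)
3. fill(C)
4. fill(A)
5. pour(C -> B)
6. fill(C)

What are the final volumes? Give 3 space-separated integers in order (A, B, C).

Step 1: pour(C -> B) -> (A=0 B=9 C=1)
Step 2: empty(B) -> (A=0 B=0 C=1)
Step 3: fill(C) -> (A=0 B=0 C=10)
Step 4: fill(A) -> (A=3 B=0 C=10)
Step 5: pour(C -> B) -> (A=3 B=9 C=1)
Step 6: fill(C) -> (A=3 B=9 C=10)

Answer: 3 9 10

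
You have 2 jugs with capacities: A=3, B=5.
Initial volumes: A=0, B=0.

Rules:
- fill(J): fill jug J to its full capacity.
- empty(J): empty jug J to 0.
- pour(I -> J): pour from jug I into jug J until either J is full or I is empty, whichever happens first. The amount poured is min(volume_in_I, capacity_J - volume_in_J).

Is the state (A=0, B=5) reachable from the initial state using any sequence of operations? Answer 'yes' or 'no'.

BFS from (A=0, B=0):
  1. fill(B) -> (A=0 B=5)
Target reached → yes.

Answer: yes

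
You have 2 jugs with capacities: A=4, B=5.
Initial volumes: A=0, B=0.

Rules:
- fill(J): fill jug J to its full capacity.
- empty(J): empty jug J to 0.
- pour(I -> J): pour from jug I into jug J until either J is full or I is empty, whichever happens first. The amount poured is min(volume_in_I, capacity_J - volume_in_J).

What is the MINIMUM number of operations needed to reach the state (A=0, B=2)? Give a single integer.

BFS from (A=0, B=0). One shortest path:
  1. fill(B) -> (A=0 B=5)
  2. pour(B -> A) -> (A=4 B=1)
  3. empty(A) -> (A=0 B=1)
  4. pour(B -> A) -> (A=1 B=0)
  5. fill(B) -> (A=1 B=5)
  6. pour(B -> A) -> (A=4 B=2)
  7. empty(A) -> (A=0 B=2)
Reached target in 7 moves.

Answer: 7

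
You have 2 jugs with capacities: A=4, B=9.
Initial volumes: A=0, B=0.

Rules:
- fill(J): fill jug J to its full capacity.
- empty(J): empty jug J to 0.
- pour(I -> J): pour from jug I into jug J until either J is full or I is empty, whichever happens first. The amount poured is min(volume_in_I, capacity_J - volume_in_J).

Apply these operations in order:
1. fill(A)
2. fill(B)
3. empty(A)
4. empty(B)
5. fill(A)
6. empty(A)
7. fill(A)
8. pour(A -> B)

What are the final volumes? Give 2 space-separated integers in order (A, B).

Step 1: fill(A) -> (A=4 B=0)
Step 2: fill(B) -> (A=4 B=9)
Step 3: empty(A) -> (A=0 B=9)
Step 4: empty(B) -> (A=0 B=0)
Step 5: fill(A) -> (A=4 B=0)
Step 6: empty(A) -> (A=0 B=0)
Step 7: fill(A) -> (A=4 B=0)
Step 8: pour(A -> B) -> (A=0 B=4)

Answer: 0 4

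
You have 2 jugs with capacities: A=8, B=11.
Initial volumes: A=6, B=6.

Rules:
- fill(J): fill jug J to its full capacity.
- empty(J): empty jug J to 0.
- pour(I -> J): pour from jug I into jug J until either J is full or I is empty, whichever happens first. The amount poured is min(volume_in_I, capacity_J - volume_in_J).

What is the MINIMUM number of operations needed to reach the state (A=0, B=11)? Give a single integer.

BFS from (A=6, B=6). One shortest path:
  1. empty(A) -> (A=0 B=6)
  2. fill(B) -> (A=0 B=11)
Reached target in 2 moves.

Answer: 2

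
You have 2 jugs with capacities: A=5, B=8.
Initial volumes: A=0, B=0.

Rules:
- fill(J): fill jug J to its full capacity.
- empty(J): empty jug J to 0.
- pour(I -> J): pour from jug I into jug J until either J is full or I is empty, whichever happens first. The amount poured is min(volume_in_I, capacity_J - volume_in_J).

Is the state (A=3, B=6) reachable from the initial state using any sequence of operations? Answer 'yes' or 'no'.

Answer: no

Derivation:
BFS explored all 26 reachable states.
Reachable set includes: (0,0), (0,1), (0,2), (0,3), (0,4), (0,5), (0,6), (0,7), (0,8), (1,0), (1,8), (2,0) ...
Target (A=3, B=6) not in reachable set → no.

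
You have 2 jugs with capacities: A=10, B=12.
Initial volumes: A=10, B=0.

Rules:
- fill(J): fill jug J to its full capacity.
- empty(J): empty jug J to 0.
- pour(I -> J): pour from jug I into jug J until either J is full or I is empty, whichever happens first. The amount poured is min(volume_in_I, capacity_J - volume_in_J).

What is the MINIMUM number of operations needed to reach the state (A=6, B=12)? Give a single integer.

BFS from (A=10, B=0). One shortest path:
  1. pour(A -> B) -> (A=0 B=10)
  2. fill(A) -> (A=10 B=10)
  3. pour(A -> B) -> (A=8 B=12)
  4. empty(B) -> (A=8 B=0)
  5. pour(A -> B) -> (A=0 B=8)
  6. fill(A) -> (A=10 B=8)
  7. pour(A -> B) -> (A=6 B=12)
Reached target in 7 moves.

Answer: 7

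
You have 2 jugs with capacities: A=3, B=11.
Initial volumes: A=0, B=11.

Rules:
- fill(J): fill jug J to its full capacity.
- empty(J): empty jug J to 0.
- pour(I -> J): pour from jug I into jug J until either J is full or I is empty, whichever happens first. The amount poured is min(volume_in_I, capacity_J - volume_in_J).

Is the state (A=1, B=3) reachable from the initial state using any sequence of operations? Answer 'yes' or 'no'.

Answer: no

Derivation:
BFS explored all 28 reachable states.
Reachable set includes: (0,0), (0,1), (0,2), (0,3), (0,4), (0,5), (0,6), (0,7), (0,8), (0,9), (0,10), (0,11) ...
Target (A=1, B=3) not in reachable set → no.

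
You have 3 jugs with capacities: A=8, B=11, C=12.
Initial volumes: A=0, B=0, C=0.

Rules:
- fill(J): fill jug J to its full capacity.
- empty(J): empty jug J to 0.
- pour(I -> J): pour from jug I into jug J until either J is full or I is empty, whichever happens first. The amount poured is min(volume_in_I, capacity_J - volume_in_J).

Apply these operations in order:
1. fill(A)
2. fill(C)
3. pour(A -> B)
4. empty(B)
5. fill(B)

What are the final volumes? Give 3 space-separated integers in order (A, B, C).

Step 1: fill(A) -> (A=8 B=0 C=0)
Step 2: fill(C) -> (A=8 B=0 C=12)
Step 3: pour(A -> B) -> (A=0 B=8 C=12)
Step 4: empty(B) -> (A=0 B=0 C=12)
Step 5: fill(B) -> (A=0 B=11 C=12)

Answer: 0 11 12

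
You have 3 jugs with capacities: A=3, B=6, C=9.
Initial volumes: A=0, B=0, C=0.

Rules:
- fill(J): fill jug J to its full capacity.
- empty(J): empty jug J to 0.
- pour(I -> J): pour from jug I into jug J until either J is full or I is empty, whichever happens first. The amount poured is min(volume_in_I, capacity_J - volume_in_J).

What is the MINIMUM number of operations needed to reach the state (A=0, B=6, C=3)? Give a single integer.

BFS from (A=0, B=0, C=0). One shortest path:
  1. fill(C) -> (A=0 B=0 C=9)
  2. pour(C -> B) -> (A=0 B=6 C=3)
Reached target in 2 moves.

Answer: 2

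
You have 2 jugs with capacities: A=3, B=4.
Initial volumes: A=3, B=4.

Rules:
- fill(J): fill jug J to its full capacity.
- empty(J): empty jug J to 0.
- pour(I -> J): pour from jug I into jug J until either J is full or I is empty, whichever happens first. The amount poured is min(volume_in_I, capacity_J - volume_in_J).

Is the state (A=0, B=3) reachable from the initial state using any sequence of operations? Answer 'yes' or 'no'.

BFS from (A=3, B=4):
  1. empty(B) -> (A=3 B=0)
  2. pour(A -> B) -> (A=0 B=3)
Target reached → yes.

Answer: yes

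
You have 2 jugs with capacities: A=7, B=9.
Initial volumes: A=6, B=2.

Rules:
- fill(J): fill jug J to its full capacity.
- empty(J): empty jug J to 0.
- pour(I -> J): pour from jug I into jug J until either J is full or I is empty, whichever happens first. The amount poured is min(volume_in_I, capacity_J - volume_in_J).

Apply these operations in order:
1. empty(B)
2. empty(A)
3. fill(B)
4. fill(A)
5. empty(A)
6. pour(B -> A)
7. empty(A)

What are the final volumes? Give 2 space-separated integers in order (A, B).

Answer: 0 2

Derivation:
Step 1: empty(B) -> (A=6 B=0)
Step 2: empty(A) -> (A=0 B=0)
Step 3: fill(B) -> (A=0 B=9)
Step 4: fill(A) -> (A=7 B=9)
Step 5: empty(A) -> (A=0 B=9)
Step 6: pour(B -> A) -> (A=7 B=2)
Step 7: empty(A) -> (A=0 B=2)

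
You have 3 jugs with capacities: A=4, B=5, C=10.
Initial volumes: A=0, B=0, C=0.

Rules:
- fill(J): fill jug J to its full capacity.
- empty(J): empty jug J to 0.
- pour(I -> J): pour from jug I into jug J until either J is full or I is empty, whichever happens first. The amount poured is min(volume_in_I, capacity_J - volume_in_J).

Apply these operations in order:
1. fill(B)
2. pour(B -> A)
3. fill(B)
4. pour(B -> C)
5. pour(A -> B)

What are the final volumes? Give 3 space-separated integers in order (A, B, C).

Answer: 0 4 5

Derivation:
Step 1: fill(B) -> (A=0 B=5 C=0)
Step 2: pour(B -> A) -> (A=4 B=1 C=0)
Step 3: fill(B) -> (A=4 B=5 C=0)
Step 4: pour(B -> C) -> (A=4 B=0 C=5)
Step 5: pour(A -> B) -> (A=0 B=4 C=5)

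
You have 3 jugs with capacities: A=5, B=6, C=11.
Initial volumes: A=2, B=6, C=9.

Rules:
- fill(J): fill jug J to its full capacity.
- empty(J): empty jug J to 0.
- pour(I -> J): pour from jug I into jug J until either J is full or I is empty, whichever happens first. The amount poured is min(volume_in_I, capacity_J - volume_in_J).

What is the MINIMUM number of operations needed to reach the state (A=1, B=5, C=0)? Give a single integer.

Answer: 6

Derivation:
BFS from (A=2, B=6, C=9). One shortest path:
  1. empty(A) -> (A=0 B=6 C=9)
  2. empty(C) -> (A=0 B=6 C=0)
  3. pour(B -> A) -> (A=5 B=1 C=0)
  4. pour(A -> C) -> (A=0 B=1 C=5)
  5. pour(B -> A) -> (A=1 B=0 C=5)
  6. pour(C -> B) -> (A=1 B=5 C=0)
Reached target in 6 moves.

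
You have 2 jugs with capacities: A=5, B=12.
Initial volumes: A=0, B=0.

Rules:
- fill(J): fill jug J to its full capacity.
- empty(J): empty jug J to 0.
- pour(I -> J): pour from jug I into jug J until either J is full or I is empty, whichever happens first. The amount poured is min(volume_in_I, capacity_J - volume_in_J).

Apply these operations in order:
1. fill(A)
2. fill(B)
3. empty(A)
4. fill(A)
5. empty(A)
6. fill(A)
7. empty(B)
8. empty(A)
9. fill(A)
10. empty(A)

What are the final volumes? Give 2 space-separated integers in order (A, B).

Step 1: fill(A) -> (A=5 B=0)
Step 2: fill(B) -> (A=5 B=12)
Step 3: empty(A) -> (A=0 B=12)
Step 4: fill(A) -> (A=5 B=12)
Step 5: empty(A) -> (A=0 B=12)
Step 6: fill(A) -> (A=5 B=12)
Step 7: empty(B) -> (A=5 B=0)
Step 8: empty(A) -> (A=0 B=0)
Step 9: fill(A) -> (A=5 B=0)
Step 10: empty(A) -> (A=0 B=0)

Answer: 0 0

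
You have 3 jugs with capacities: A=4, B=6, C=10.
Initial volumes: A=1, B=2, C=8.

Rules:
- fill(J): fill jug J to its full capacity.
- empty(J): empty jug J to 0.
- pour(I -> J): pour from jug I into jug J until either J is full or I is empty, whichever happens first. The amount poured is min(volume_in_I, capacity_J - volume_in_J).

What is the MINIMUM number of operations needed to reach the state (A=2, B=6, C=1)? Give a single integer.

Answer: 4

Derivation:
BFS from (A=1, B=2, C=8). One shortest path:
  1. empty(C) -> (A=1 B=2 C=0)
  2. pour(A -> C) -> (A=0 B=2 C=1)
  3. pour(B -> A) -> (A=2 B=0 C=1)
  4. fill(B) -> (A=2 B=6 C=1)
Reached target in 4 moves.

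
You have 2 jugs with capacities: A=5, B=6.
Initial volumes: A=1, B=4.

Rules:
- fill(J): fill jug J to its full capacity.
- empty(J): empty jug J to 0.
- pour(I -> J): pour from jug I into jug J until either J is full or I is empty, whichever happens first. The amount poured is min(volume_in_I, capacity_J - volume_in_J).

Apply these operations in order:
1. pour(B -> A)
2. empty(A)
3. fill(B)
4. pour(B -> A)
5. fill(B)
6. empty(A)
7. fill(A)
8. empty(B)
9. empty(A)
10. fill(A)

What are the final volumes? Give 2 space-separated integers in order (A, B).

Answer: 5 0

Derivation:
Step 1: pour(B -> A) -> (A=5 B=0)
Step 2: empty(A) -> (A=0 B=0)
Step 3: fill(B) -> (A=0 B=6)
Step 4: pour(B -> A) -> (A=5 B=1)
Step 5: fill(B) -> (A=5 B=6)
Step 6: empty(A) -> (A=0 B=6)
Step 7: fill(A) -> (A=5 B=6)
Step 8: empty(B) -> (A=5 B=0)
Step 9: empty(A) -> (A=0 B=0)
Step 10: fill(A) -> (A=5 B=0)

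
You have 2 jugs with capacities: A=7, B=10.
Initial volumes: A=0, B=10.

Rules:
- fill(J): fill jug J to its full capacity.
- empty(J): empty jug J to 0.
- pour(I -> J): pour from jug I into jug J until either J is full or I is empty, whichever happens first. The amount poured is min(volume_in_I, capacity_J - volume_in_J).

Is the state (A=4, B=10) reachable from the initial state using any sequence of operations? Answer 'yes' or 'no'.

BFS from (A=0, B=10):
  1. fill(A) -> (A=7 B=10)
  2. empty(B) -> (A=7 B=0)
  3. pour(A -> B) -> (A=0 B=7)
  4. fill(A) -> (A=7 B=7)
  5. pour(A -> B) -> (A=4 B=10)
Target reached → yes.

Answer: yes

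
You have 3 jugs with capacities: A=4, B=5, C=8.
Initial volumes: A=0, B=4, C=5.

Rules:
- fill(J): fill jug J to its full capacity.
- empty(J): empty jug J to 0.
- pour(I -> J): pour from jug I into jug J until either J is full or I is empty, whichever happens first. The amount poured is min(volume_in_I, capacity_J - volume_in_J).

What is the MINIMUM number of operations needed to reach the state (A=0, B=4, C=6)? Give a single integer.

Answer: 4

Derivation:
BFS from (A=0, B=4, C=5). One shortest path:
  1. fill(B) -> (A=0 B=5 C=5)
  2. pour(B -> A) -> (A=4 B=1 C=5)
  3. pour(B -> C) -> (A=4 B=0 C=6)
  4. pour(A -> B) -> (A=0 B=4 C=6)
Reached target in 4 moves.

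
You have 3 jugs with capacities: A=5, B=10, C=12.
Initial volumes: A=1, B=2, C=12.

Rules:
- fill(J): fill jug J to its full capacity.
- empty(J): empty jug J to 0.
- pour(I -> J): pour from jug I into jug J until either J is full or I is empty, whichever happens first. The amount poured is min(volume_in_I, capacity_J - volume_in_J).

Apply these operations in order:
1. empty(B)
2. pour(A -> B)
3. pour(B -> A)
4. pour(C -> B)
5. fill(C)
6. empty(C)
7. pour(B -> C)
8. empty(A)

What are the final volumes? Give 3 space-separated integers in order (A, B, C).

Answer: 0 0 10

Derivation:
Step 1: empty(B) -> (A=1 B=0 C=12)
Step 2: pour(A -> B) -> (A=0 B=1 C=12)
Step 3: pour(B -> A) -> (A=1 B=0 C=12)
Step 4: pour(C -> B) -> (A=1 B=10 C=2)
Step 5: fill(C) -> (A=1 B=10 C=12)
Step 6: empty(C) -> (A=1 B=10 C=0)
Step 7: pour(B -> C) -> (A=1 B=0 C=10)
Step 8: empty(A) -> (A=0 B=0 C=10)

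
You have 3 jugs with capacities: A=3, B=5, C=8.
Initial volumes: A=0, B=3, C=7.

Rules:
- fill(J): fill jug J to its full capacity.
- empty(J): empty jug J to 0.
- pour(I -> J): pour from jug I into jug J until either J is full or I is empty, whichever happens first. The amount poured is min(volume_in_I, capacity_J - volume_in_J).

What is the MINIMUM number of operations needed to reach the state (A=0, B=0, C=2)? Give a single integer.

Answer: 3

Derivation:
BFS from (A=0, B=3, C=7). One shortest path:
  1. empty(B) -> (A=0 B=0 C=7)
  2. pour(C -> B) -> (A=0 B=5 C=2)
  3. empty(B) -> (A=0 B=0 C=2)
Reached target in 3 moves.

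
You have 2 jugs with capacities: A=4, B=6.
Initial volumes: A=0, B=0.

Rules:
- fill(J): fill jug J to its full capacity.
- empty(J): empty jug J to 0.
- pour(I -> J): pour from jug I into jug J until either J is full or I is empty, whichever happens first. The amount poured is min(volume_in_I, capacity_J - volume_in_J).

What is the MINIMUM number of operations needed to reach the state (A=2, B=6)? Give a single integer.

BFS from (A=0, B=0). One shortest path:
  1. fill(A) -> (A=4 B=0)
  2. pour(A -> B) -> (A=0 B=4)
  3. fill(A) -> (A=4 B=4)
  4. pour(A -> B) -> (A=2 B=6)
Reached target in 4 moves.

Answer: 4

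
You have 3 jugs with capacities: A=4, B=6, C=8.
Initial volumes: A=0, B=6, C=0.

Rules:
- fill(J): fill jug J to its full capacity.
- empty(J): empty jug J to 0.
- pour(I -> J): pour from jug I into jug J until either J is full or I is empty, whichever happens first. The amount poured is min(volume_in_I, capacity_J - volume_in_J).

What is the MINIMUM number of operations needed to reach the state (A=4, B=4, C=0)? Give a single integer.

Answer: 4

Derivation:
BFS from (A=0, B=6, C=0). One shortest path:
  1. fill(A) -> (A=4 B=6 C=0)
  2. empty(B) -> (A=4 B=0 C=0)
  3. pour(A -> B) -> (A=0 B=4 C=0)
  4. fill(A) -> (A=4 B=4 C=0)
Reached target in 4 moves.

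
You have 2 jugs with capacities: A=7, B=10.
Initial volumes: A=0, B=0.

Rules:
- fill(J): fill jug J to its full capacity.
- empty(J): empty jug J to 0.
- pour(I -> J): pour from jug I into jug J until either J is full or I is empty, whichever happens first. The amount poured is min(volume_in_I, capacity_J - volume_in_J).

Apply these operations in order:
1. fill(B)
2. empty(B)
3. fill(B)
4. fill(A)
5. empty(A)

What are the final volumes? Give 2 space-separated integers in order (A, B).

Answer: 0 10

Derivation:
Step 1: fill(B) -> (A=0 B=10)
Step 2: empty(B) -> (A=0 B=0)
Step 3: fill(B) -> (A=0 B=10)
Step 4: fill(A) -> (A=7 B=10)
Step 5: empty(A) -> (A=0 B=10)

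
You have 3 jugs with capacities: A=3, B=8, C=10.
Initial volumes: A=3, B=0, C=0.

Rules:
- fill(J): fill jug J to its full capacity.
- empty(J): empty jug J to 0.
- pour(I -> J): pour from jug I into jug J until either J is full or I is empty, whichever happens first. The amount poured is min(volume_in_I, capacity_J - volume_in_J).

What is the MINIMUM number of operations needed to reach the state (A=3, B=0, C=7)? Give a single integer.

Answer: 3

Derivation:
BFS from (A=3, B=0, C=0). One shortest path:
  1. empty(A) -> (A=0 B=0 C=0)
  2. fill(C) -> (A=0 B=0 C=10)
  3. pour(C -> A) -> (A=3 B=0 C=7)
Reached target in 3 moves.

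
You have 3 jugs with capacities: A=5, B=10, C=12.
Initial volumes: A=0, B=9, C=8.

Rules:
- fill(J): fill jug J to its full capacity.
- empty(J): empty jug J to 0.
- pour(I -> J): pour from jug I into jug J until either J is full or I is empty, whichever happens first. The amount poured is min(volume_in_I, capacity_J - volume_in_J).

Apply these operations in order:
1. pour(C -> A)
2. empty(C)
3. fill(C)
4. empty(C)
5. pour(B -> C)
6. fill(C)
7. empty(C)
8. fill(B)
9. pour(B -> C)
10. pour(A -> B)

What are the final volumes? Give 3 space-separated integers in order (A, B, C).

Answer: 0 5 10

Derivation:
Step 1: pour(C -> A) -> (A=5 B=9 C=3)
Step 2: empty(C) -> (A=5 B=9 C=0)
Step 3: fill(C) -> (A=5 B=9 C=12)
Step 4: empty(C) -> (A=5 B=9 C=0)
Step 5: pour(B -> C) -> (A=5 B=0 C=9)
Step 6: fill(C) -> (A=5 B=0 C=12)
Step 7: empty(C) -> (A=5 B=0 C=0)
Step 8: fill(B) -> (A=5 B=10 C=0)
Step 9: pour(B -> C) -> (A=5 B=0 C=10)
Step 10: pour(A -> B) -> (A=0 B=5 C=10)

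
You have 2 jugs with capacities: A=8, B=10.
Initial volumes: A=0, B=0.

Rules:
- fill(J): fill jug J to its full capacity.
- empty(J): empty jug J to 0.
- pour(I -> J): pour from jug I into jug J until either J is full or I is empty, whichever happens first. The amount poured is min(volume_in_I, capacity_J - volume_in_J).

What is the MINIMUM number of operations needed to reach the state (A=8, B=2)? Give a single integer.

BFS from (A=0, B=0). One shortest path:
  1. fill(B) -> (A=0 B=10)
  2. pour(B -> A) -> (A=8 B=2)
Reached target in 2 moves.

Answer: 2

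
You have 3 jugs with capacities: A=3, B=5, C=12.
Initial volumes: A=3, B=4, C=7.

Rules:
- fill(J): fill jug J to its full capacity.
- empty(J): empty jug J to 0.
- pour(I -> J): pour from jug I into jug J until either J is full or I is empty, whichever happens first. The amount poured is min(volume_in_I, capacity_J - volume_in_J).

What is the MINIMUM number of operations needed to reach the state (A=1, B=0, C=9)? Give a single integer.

BFS from (A=3, B=4, C=7). One shortest path:
  1. empty(B) -> (A=3 B=0 C=7)
  2. pour(A -> B) -> (A=0 B=3 C=7)
  3. pour(C -> A) -> (A=3 B=3 C=4)
  4. pour(A -> B) -> (A=1 B=5 C=4)
  5. pour(B -> C) -> (A=1 B=0 C=9)
Reached target in 5 moves.

Answer: 5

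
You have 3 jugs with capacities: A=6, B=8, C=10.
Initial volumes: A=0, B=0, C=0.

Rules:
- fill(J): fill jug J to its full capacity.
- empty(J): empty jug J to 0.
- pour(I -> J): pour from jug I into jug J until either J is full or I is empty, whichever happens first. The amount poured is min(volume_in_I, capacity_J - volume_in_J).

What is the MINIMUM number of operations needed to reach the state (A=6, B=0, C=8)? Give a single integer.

BFS from (A=0, B=0, C=0). One shortest path:
  1. fill(A) -> (A=6 B=0 C=0)
  2. fill(B) -> (A=6 B=8 C=0)
  3. pour(B -> C) -> (A=6 B=0 C=8)
Reached target in 3 moves.

Answer: 3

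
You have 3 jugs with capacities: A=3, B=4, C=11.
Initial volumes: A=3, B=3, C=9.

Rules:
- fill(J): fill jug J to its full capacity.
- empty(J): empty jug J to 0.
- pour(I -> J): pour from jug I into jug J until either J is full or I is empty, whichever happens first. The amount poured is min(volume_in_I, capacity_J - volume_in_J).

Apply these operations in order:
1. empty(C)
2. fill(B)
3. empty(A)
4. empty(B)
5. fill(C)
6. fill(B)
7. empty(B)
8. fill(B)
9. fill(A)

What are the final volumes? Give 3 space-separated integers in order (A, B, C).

Answer: 3 4 11

Derivation:
Step 1: empty(C) -> (A=3 B=3 C=0)
Step 2: fill(B) -> (A=3 B=4 C=0)
Step 3: empty(A) -> (A=0 B=4 C=0)
Step 4: empty(B) -> (A=0 B=0 C=0)
Step 5: fill(C) -> (A=0 B=0 C=11)
Step 6: fill(B) -> (A=0 B=4 C=11)
Step 7: empty(B) -> (A=0 B=0 C=11)
Step 8: fill(B) -> (A=0 B=4 C=11)
Step 9: fill(A) -> (A=3 B=4 C=11)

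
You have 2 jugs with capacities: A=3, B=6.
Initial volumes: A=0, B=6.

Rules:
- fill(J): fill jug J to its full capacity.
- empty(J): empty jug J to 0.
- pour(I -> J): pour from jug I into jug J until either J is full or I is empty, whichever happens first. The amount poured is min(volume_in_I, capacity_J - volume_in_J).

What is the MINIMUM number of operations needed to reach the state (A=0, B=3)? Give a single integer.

BFS from (A=0, B=6). One shortest path:
  1. pour(B -> A) -> (A=3 B=3)
  2. empty(A) -> (A=0 B=3)
Reached target in 2 moves.

Answer: 2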